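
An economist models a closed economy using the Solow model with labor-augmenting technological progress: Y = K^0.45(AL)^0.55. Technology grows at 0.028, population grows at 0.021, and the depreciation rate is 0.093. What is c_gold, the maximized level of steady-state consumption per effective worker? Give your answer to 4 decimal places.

c_gold ≈ 1.4132

Break-even investment rate: n + g + δ = 0.021 + 0.028 + 0.093 = 0.142.
Setting f'(k) = n+g+δ gives 0.45·k^(0.45−1) = 0.142, hence k_gold = (0.45/0.142)^(1/0.55) ≈ 8.1428.
y_gold = 8.1428^0.45 ≈ 2.5695.
c_gold = y_gold − (n+g+δ)·k_gold = 2.5695 − 0.142·8.1428 ≈ 1.4132.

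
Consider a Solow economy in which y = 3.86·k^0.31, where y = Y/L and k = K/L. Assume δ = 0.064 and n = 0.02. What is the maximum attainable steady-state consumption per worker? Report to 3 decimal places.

Capital per worker breaks even when investment replaces (n + δ)·k; here n + δ = 0.084.
Maximizing c = f(k) − (n+δ)·k gives f'(k) = n+δ, i.e. 0.31·3.86·k^(0.31−1) = 0.084, so k_gold = (0.31·3.86/0.084)^(1/0.69) ≈ 46.9878.
y_gold = 3.86·46.9878^0.31 ≈ 12.7322.
c_gold = y_gold − (n+δ)·k_gold = 12.7322 − 0.084·46.9878 ≈ 8.7852.

c_gold ≈ 8.785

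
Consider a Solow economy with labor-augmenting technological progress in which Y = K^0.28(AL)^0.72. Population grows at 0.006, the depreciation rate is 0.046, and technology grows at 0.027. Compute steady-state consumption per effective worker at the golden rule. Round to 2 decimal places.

n + g + δ = 0.006 + 0.027 + 0.046 = 0.079.
Setting f'(k) = n+g+δ gives 0.28·k^(0.28−1) = 0.079, hence k_gold = (0.28/0.079)^(1/0.72) ≈ 5.7975.
y_gold = 5.7975^0.28 ≈ 1.6357.
c_gold = y_gold − (n+g+δ)·k_gold = 1.6357 − 0.079·5.7975 ≈ 1.1777.

c_gold ≈ 1.18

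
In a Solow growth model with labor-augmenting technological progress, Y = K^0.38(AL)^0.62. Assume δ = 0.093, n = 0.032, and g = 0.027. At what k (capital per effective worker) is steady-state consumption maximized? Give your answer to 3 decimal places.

Capital per effective worker breaks even when investment replaces (n + g + δ)·k; here n + g + δ = 0.152.
At the golden rule the marginal product of capital equals n+g+δ: 0.38·k^(0.38−1) = 0.152. Solving, k_gold = (0.38/0.152)^(1/0.62) ≈ 4.3837.

k_gold ≈ 4.384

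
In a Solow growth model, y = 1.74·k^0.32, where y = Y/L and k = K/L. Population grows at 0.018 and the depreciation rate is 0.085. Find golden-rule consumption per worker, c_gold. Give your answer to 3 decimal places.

Break-even investment rate: n + δ = 0.018 + 0.085 = 0.103.
At the golden rule the marginal product of capital equals n+δ: 0.32·1.74·k^(0.32−1) = 0.103. Solving, k_gold = (0.32·1.74/0.103)^(1/0.68) ≈ 11.9602.
y_gold = 1.74·11.9602^0.32 ≈ 3.8497.
c_gold = y_gold − (n+δ)·k_gold = 3.8497 − 0.103·11.9602 ≈ 2.6178.

c_gold ≈ 2.618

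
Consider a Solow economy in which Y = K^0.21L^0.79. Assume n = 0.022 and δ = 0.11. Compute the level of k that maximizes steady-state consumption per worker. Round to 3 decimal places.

n + δ = 0.022 + 0.11 = 0.132.
Setting f'(k) = n+δ gives 0.21·k^(0.21−1) = 0.132, hence k_gold = (0.21/0.132)^(1/0.79) ≈ 1.7999.

k_gold ≈ 1.800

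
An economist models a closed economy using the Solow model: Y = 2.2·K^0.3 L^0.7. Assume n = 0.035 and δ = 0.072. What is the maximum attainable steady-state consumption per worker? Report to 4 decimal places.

c_gold ≈ 3.3586

The effective depreciation rate is n + δ = 0.035 + 0.072 = 0.107.
Setting f'(k) = n+δ gives 0.3·2.2·k^(0.3−1) = 0.107, hence k_gold = (0.3·2.2/0.107)^(1/0.7) ≈ 13.4524.
y_gold = 2.2·13.4524^0.3 ≈ 4.7980.
c_gold = y_gold − (n+δ)·k_gold = 4.7980 − 0.107·13.4524 ≈ 3.3586.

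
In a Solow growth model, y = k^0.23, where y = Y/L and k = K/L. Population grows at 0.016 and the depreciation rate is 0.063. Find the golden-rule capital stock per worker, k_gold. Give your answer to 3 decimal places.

The effective depreciation rate is n + δ = 0.016 + 0.063 = 0.079.
Golden rule sets MPK = n+δ: 0.23·k^(0.23−1) = 0.079, so k_gold = (0.23/0.079)^(1/0.77) ≈ 4.0062.

k_gold ≈ 4.006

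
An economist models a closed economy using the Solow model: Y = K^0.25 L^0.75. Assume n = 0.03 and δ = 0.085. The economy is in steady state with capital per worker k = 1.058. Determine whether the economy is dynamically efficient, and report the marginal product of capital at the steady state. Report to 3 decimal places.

dynamically efficient; MPK ≈ 0.240

n + δ = 0.03 + 0.085 = 0.115.
MPK = 0.25·k^(0.25−1) = 0.25·1.058^(-0.75) ≈ 0.2396.
MPK > 0.115, so the economy is dynamically efficient (under-saving).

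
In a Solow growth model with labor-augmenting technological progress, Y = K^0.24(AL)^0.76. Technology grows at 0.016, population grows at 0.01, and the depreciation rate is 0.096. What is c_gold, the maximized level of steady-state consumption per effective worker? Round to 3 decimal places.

c_gold ≈ 0.941

Break-even investment rate: n + g + δ = 0.01 + 0.016 + 0.096 = 0.122.
Maximizing c = f(k) − (n+g+δ)·k gives f'(k) = n+g+δ, i.e. 0.24·k^(0.24−1) = 0.122, so k_gold = (0.24/0.122)^(1/0.76) ≈ 2.4358.
y_gold = 2.4358^0.24 ≈ 1.2382.
c_gold = y_gold − (n+g+δ)·k_gold = 1.2382 − 0.122·2.4358 ≈ 0.9410.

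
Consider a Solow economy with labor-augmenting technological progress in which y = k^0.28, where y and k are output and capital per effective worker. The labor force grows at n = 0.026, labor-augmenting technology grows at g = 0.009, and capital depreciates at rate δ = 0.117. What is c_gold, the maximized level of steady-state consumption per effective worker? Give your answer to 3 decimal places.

c_gold ≈ 0.913

Break-even investment rate: n + g + δ = 0.026 + 0.009 + 0.117 = 0.152.
Maximizing c = f(k) − (n+g+δ)·k gives f'(k) = n+g+δ, i.e. 0.28·k^(0.28−1) = 0.152, so k_gold = (0.28/0.152)^(1/0.72) ≈ 2.3361.
y_gold = 2.3361^0.28 ≈ 1.2682.
c_gold = y_gold − (n+g+δ)·k_gold = 1.2682 − 0.152·2.3361 ≈ 0.9131.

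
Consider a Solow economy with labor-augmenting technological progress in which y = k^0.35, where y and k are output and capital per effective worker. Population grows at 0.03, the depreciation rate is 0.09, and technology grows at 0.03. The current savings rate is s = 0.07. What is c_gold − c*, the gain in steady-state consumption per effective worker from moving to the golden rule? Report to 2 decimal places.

Capital per effective worker breaks even when investment replaces (n + g + δ)·k; here n + g + δ = 0.15.
Current steady state (s = 0.07): k* = (0.07/0.15)^(1/0.65) ≈ 0.3096, y* = 0.3096^0.35 ≈ 0.6634, c* = (1−0.07)·0.6634 ≈ 0.6170.
Setting f'(k) = n+g+δ gives 0.35·k^(0.35−1) = 0.15, hence k_gold = (0.35/0.15)^(1/0.65) ≈ 3.6823.
y_gold = 3.6823^0.35 ≈ 1.5781, c_gold = y_gold − 0.15·k_gold ≈ 1.0258.
Gain: Δc = 1.0258 − 0.6170 ≈ 0.4088.

Δc ≈ 0.41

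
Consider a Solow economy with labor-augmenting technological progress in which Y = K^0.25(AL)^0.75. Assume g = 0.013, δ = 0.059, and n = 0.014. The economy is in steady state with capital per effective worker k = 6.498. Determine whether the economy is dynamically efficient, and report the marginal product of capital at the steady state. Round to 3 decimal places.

Capital per effective worker breaks even when investment replaces (n + g + δ)·k; here n + g + δ = 0.086.
MPK = 0.25·k^(0.25−1) = 0.25·6.498^(-0.75) ≈ 0.0614.
MPK < 0.086, so the economy is dynamically inefficient (over-saving).

dynamically inefficient; MPK ≈ 0.061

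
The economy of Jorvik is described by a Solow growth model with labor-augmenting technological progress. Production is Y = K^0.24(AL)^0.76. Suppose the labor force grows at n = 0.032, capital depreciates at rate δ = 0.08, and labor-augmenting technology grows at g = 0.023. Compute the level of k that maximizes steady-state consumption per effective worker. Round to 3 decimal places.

Break-even investment rate: n + g + δ = 0.032 + 0.023 + 0.08 = 0.135.
Setting f'(k) = n+g+δ gives 0.24·k^(0.24−1) = 0.135, hence k_gold = (0.24/0.135)^(1/0.76) ≈ 2.1320.

k_gold ≈ 2.132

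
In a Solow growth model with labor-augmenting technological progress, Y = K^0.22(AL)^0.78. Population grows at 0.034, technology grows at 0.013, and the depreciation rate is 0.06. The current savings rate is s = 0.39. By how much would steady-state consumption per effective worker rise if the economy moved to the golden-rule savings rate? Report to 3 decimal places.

Δc ≈ 0.077

n + g + δ = 0.034 + 0.013 + 0.06 = 0.107.
Current steady state (s = 0.39): k* = (0.39/0.107)^(1/0.78) ≈ 5.2493, y* = 5.2493^0.22 ≈ 1.4402, c* = (1−0.39)·1.4402 ≈ 0.8785.
Golden rule sets MPK = n+g+δ: 0.22·k^(0.22−1) = 0.107, so k_gold = (0.22/0.107)^(1/0.78) ≈ 2.5196.
y_gold = 2.5196^0.22 ≈ 1.2254, c_gold = y_gold − 0.107·k_gold ≈ 0.9558.
Gain: Δc = 0.9558 − 0.8785 ≈ 0.0773.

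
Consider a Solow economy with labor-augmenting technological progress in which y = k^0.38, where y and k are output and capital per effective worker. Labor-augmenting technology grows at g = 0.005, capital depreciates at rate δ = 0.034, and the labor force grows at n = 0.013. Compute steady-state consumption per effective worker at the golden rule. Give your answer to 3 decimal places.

n + g + δ = 0.013 + 0.005 + 0.034 = 0.052.
Setting f'(k) = n+g+δ gives 0.38·k^(0.38−1) = 0.052, hence k_gold = (0.38/0.052)^(1/0.62) ≈ 24.7283.
y_gold = 24.7283^0.38 ≈ 3.3839.
c_gold = y_gold − (n+g+δ)·k_gold = 3.3839 − 0.052·24.7283 ≈ 2.0980.

c_gold ≈ 2.098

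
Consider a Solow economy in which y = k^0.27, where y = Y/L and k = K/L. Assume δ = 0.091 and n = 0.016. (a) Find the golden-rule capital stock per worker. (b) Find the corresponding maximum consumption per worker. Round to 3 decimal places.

Capital per worker breaks even when investment replaces (n + δ)·k; here n + δ = 0.107.
Maximizing c = f(k) − (n+δ)·k gives f'(k) = n+δ, i.e. 0.27·k^(0.27−1) = 0.107, so k_gold = (0.27/0.107)^(1/0.73) ≈ 3.5535.
y_gold = 3.5535^0.27 ≈ 1.4082; c_gold = y_gold − 0.107·k_gold ≈ 1.0280.

(a) k_gold ≈ 3.554; (b) c_gold ≈ 1.028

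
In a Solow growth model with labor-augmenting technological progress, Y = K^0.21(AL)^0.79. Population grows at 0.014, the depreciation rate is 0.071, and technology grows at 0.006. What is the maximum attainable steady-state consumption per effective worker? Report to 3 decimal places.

Break-even investment rate: n + g + δ = 0.014 + 0.006 + 0.071 = 0.091.
Setting f'(k) = n+g+δ gives 0.21·k^(0.21−1) = 0.091, hence k_gold = (0.21/0.091)^(1/0.79) ≈ 2.8822.
y_gold = 2.8822^0.21 ≈ 1.2489.
c_gold = y_gold − (n+g+δ)·k_gold = 1.2489 − 0.091·2.8822 ≈ 0.9867.

c_gold ≈ 0.987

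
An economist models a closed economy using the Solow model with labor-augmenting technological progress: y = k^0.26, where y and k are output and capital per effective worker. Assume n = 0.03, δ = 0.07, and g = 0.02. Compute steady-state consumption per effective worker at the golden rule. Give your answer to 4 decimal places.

n + g + δ = 0.03 + 0.02 + 0.07 = 0.12.
Golden rule sets MPK = n+g+δ: 0.26·k^(0.26−1) = 0.12, so k_gold = (0.26/0.12)^(1/0.74) ≈ 2.8430.
y_gold = 2.8430^0.26 ≈ 1.3121.
c_gold = y_gold − (n+g+δ)·k_gold = 1.3121 − 0.12·2.8430 ≈ 0.9710.

c_gold ≈ 0.9710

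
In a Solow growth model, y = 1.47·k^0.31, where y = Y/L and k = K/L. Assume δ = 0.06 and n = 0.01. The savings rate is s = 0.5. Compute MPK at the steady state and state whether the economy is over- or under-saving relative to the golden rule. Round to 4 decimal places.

The effective depreciation rate is n + δ = 0.01 + 0.06 = 0.07.
Steady-state k*: s·A·k^0.31 = 0.07·k gives k* = (0.5·1.47/0.07)^(1/0.69) ≈ 30.1984.
MPK = 0.31·1.47·30.1984^(-0.69) ≈ 0.0434.
MPK < n+δ = 0.07, so the economy is dynamically inefficient (over-saving).

over-saving; MPK ≈ 0.0434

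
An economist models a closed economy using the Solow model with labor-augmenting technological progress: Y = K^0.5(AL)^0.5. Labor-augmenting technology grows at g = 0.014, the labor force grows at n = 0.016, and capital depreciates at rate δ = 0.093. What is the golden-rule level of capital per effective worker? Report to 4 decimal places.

The effective depreciation rate is n + g + δ = 0.016 + 0.014 + 0.093 = 0.123.
Maximizing c = f(k) − (n+g+δ)·k gives f'(k) = n+g+δ, i.e. 0.5·k^(0.5−1) = 0.123, so k_gold = (0.5/0.123)^(1/0.5) ≈ 16.5246.

k_gold ≈ 16.5246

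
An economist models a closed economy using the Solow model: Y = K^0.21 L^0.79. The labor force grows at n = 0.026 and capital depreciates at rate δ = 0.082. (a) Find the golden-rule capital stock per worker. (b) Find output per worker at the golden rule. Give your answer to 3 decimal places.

(a) k_gold ≈ 2.320; (b) y_gold ≈ 1.193

Capital per worker breaks even when investment replaces (n + δ)·k; here n + δ = 0.108.
Maximizing c = f(k) − (n+δ)·k gives f'(k) = n+δ, i.e. 0.21·k^(0.21−1) = 0.108, so k_gold = (0.21/0.108)^(1/0.79) ≈ 2.3204.
y_gold = 2.3204^0.21 ≈ 1.1934.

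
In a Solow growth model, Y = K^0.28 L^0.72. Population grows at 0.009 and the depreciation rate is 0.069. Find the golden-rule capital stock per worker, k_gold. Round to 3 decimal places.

Break-even investment rate: n + δ = 0.009 + 0.069 = 0.078.
Setting f'(k) = n+δ gives 0.28·k^(0.28−1) = 0.078, hence k_gold = (0.28/0.078)^(1/0.72) ≈ 5.9009.

k_gold ≈ 5.901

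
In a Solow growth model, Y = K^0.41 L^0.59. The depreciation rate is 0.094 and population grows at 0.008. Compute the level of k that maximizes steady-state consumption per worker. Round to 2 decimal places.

k_gold ≈ 10.57

Capital per worker breaks even when investment replaces (n + δ)·k; here n + δ = 0.102.
At the golden rule the marginal product of capital equals n+δ: 0.41·k^(0.41−1) = 0.102. Solving, k_gold = (0.41/0.102)^(1/0.59) ≈ 10.5692.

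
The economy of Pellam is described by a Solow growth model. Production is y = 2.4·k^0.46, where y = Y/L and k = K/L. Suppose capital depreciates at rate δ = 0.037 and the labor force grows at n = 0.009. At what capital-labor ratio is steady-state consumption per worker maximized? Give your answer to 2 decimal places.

k_gold ≈ 359.71

The effective depreciation rate is n + δ = 0.009 + 0.037 = 0.046.
At the golden rule the marginal product of capital equals n+δ: 0.46·2.4·k^(0.46−1) = 0.046. Solving, k_gold = (0.46·2.4/0.046)^(1/0.54) ≈ 359.7052.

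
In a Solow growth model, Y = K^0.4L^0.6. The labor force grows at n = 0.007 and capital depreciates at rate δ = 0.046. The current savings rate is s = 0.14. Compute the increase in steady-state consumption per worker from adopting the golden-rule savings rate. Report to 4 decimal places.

Δc ≈ 0.6652

Break-even investment rate: n + δ = 0.007 + 0.046 = 0.053.
Current steady state (s = 0.14): k* = (0.14/0.053)^(1/0.6) ≈ 5.0476, y* = 5.0476^0.4 ≈ 1.9109, c* = (1−0.14)·1.9109 ≈ 1.6434.
Golden rule sets MPK = n+δ: 0.4·k^(0.4−1) = 0.053, so k_gold = (0.4/0.053)^(1/0.6) ≈ 29.0385.
y_gold = 29.0385^0.4 ≈ 3.8476, c_gold = y_gold − 0.053·k_gold ≈ 2.3086.
Gain: Δc = 2.3086 − 1.6434 ≈ 0.6652.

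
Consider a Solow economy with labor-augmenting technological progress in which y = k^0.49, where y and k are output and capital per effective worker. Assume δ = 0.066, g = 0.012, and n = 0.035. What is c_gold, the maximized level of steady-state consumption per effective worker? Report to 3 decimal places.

The effective depreciation rate is n + g + δ = 0.035 + 0.012 + 0.066 = 0.113.
Golden rule sets MPK = n+g+δ: 0.49·k^(0.49−1) = 0.113, so k_gold = (0.49/0.113)^(1/0.51) ≈ 17.7521.
y_gold = 17.7521^0.49 ≈ 4.0939.
c_gold = y_gold − (n+g+δ)·k_gold = 4.0939 − 0.113·17.7521 ≈ 2.0879.

c_gold ≈ 2.088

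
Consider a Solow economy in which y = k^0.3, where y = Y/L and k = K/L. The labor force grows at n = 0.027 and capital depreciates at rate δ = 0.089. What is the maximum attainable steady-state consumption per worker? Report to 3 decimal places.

Break-even investment rate: n + δ = 0.027 + 0.089 = 0.116.
At the golden rule the marginal product of capital equals n+δ: 0.3·k^(0.3−1) = 0.116. Solving, k_gold = (0.3/0.116)^(1/0.7) ≈ 3.8861.
y_gold = 3.8861^0.3 ≈ 1.5026.
c_gold = y_gold − (n+δ)·k_gold = 1.5026 − 0.116·3.8861 ≈ 1.0518.

c_gold ≈ 1.052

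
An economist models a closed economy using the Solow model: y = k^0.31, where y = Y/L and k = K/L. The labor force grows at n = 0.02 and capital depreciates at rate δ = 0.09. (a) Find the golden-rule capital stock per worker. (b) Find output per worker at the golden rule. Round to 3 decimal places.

(a) k_gold ≈ 4.489; (b) y_gold ≈ 1.593

Capital per worker breaks even when investment replaces (n + δ)·k; here n + δ = 0.11.
Golden rule sets MPK = n+δ: 0.31·k^(0.31−1) = 0.11, so k_gold = (0.31/0.11)^(1/0.69) ≈ 4.4888.
y_gold = 4.4888^0.31 ≈ 1.5928.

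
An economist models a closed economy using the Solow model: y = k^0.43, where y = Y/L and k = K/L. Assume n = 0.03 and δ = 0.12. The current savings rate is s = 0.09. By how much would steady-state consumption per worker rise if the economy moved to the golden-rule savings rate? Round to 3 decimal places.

Δc ≈ 0.643

Capital per worker breaks even when investment replaces (n + δ)·k; here n + δ = 0.15.
Current steady state (s = 0.09): k* = (0.09/0.15)^(1/0.57) ≈ 0.4081, y* = 0.4081^0.43 ≈ 0.6802, c* = (1−0.09)·0.6802 ≈ 0.6190.
Golden rule sets MPK = n+δ: 0.43·k^(0.43−1) = 0.15, so k_gold = (0.43/0.15)^(1/0.57) ≈ 6.3448.
y_gold = 6.3448^0.43 ≈ 2.2133, c_gold = y_gold − 0.15·k_gold ≈ 1.2616.
Gain: Δc = 1.2616 − 0.6190 ≈ 0.6426.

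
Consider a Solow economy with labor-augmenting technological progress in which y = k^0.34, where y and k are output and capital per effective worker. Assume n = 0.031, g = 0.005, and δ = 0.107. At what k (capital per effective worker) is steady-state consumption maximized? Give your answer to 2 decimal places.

The effective depreciation rate is n + g + δ = 0.031 + 0.005 + 0.107 = 0.143.
At the golden rule the marginal product of capital equals n+g+δ: 0.34·k^(0.34−1) = 0.143. Solving, k_gold = (0.34/0.143)^(1/0.66) ≈ 3.7146.

k_gold ≈ 3.71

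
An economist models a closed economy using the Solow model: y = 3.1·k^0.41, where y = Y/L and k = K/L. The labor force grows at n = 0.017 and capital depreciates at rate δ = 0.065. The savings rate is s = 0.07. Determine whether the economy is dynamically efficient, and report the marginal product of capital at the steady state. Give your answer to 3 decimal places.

Capital per worker breaks even when investment replaces (n + δ)·k; here n + δ = 0.082.
Steady-state k*: s·A·k^0.41 = 0.082·k gives k* = (0.07·3.1/0.082)^(1/0.59) ≈ 5.2041.
MPK = 0.41·3.1·5.2041^(-0.59) ≈ 0.4803.
MPK > n+δ = 0.082, so the economy is dynamically efficient (under-saving).

dynamically efficient; MPK ≈ 0.480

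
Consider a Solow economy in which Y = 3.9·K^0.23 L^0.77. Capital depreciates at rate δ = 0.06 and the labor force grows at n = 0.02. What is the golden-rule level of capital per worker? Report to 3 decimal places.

k_gold ≈ 23.081

The effective depreciation rate is n + δ = 0.02 + 0.06 = 0.08.
Setting f'(k) = n+δ gives 0.23·3.9·k^(0.23−1) = 0.08, hence k_gold = (0.23·3.9/0.08)^(1/0.77) ≈ 23.0808.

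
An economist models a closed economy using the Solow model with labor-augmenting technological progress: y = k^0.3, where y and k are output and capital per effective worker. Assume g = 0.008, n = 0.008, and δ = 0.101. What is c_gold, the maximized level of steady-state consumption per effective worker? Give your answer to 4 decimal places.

Break-even investment rate: n + g + δ = 0.008 + 0.008 + 0.101 = 0.117.
At the golden rule the marginal product of capital equals n+g+δ: 0.3·k^(0.3−1) = 0.117. Solving, k_gold = (0.3/0.117)^(1/0.7) ≈ 3.8388.
y_gold = 3.8388^0.3 ≈ 1.4971.
c_gold = y_gold − (n+g+δ)·k_gold = 1.4971 − 0.117·3.8388 ≈ 1.0480.

c_gold ≈ 1.0480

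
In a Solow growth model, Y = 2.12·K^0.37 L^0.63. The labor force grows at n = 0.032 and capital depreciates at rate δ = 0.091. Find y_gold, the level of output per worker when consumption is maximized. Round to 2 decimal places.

y_gold ≈ 6.29

The effective depreciation rate is n + δ = 0.032 + 0.091 = 0.123.
At the golden rule the marginal product of capital equals n+δ: 0.37·2.12·k^(0.37−1) = 0.123. Solving, k_gold = (0.37·2.12/0.123)^(1/0.63) ≈ 18.9319.
Output: y_gold = 2.12·k_gold^0.37 = 2.12·18.9319^0.37 ≈ 6.2936.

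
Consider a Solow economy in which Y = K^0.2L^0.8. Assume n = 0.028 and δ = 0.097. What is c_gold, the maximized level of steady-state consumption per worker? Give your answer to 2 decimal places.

n + δ = 0.028 + 0.097 = 0.125.
Maximizing c = f(k) − (n+δ)·k gives f'(k) = n+δ, i.e. 0.2·k^(0.2−1) = 0.125, so k_gold = (0.2/0.125)^(1/0.8) ≈ 1.7995.
y_gold = 1.7995^0.2 ≈ 1.1247.
c_gold = y_gold − (n+δ)·k_gold = 1.1247 − 0.125·1.7995 ≈ 0.8997.

c_gold ≈ 0.90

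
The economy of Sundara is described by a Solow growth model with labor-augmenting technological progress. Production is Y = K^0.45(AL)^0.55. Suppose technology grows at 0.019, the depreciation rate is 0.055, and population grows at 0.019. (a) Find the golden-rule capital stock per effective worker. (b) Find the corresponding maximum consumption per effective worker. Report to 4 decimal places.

Capital per effective worker breaks even when investment replaces (n + g + δ)·k; here n + g + δ = 0.093.
Maximizing c = f(k) − (n+g+δ)·k gives f'(k) = n+g+δ, i.e. 0.45·k^(0.45−1) = 0.093, so k_gold = (0.45/0.093)^(1/0.55) ≈ 17.5777.
y_gold = 17.5777^0.45 ≈ 3.6327; c_gold = y_gold − 0.093·k_gold ≈ 1.9980.

(a) k_gold ≈ 17.5777; (b) c_gold ≈ 1.9980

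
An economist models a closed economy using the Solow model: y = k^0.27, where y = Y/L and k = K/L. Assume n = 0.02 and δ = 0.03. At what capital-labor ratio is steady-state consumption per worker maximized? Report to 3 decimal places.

n + δ = 0.02 + 0.03 = 0.05.
Setting f'(k) = n+δ gives 0.27·k^(0.27−1) = 0.05, hence k_gold = (0.27/0.05)^(1/0.73) ≈ 10.0758.

k_gold ≈ 10.076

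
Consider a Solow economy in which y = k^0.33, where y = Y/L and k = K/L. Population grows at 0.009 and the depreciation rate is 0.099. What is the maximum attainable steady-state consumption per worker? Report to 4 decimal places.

c_gold ≈ 1.1614

Break-even investment rate: n + δ = 0.009 + 0.099 = 0.108.
Setting f'(k) = n+δ gives 0.33·k^(0.33−1) = 0.108, hence k_gold = (0.33/0.108)^(1/0.67) ≈ 5.2968.
y_gold = 5.2968^0.33 ≈ 1.7335.
c_gold = y_gold − (n+δ)·k_gold = 1.7335 − 0.108·5.2968 ≈ 1.1614.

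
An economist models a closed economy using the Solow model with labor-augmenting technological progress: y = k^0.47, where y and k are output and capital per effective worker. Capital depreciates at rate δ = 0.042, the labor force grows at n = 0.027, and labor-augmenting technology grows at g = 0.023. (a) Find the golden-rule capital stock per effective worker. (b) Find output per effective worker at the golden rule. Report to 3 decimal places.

The effective depreciation rate is n + g + δ = 0.027 + 0.023 + 0.042 = 0.092.
Golden rule sets MPK = n+g+δ: 0.47·k^(0.47−1) = 0.092, so k_gold = (0.47/0.092)^(1/0.53) ≈ 21.6987.
y_gold = 21.6987^0.47 ≈ 4.2474.

(a) k_gold ≈ 21.699; (b) y_gold ≈ 4.247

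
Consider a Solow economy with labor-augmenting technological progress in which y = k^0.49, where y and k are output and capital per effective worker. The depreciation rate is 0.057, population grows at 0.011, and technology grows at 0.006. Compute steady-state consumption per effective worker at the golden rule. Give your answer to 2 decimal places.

n + g + δ = 0.011 + 0.006 + 0.057 = 0.074.
Maximizing c = f(k) − (n+g+δ)·k gives f'(k) = n+g+δ, i.e. 0.49·k^(0.49−1) = 0.074, so k_gold = (0.49/0.074)^(1/0.51) ≈ 40.7131.
y_gold = 40.7131^0.49 ≈ 6.1485.
c_gold = y_gold − (n+g+δ)·k_gold = 6.1485 − 0.074·40.7131 ≈ 3.1357.

c_gold ≈ 3.14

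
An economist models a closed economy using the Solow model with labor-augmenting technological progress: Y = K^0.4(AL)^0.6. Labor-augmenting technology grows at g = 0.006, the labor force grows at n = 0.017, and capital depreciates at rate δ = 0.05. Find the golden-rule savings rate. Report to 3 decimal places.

s_gold = 0.400

n + g + δ = 0.017 + 0.006 + 0.05 = 0.073.
At the golden rule MPK = n+g+δ, and in any Cobb-Douglas steady state s = (n+g+δ)·k/y = MPK·k/y = capital's share 0.4.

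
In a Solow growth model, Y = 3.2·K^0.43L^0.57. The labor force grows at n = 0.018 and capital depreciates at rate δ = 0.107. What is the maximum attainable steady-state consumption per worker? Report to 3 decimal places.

c_gold ≈ 11.140

The effective depreciation rate is n + δ = 0.018 + 0.107 = 0.125.
Setting f'(k) = n+δ gives 0.43·3.2·k^(0.43−1) = 0.125, hence k_gold = (0.43·3.2/0.125)^(1/0.57) ≈ 67.2293.
y_gold = 3.2·67.2293^0.43 ≈ 19.5434.
c_gold = y_gold − (n+δ)·k_gold = 19.5434 − 0.125·67.2293 ≈ 11.1397.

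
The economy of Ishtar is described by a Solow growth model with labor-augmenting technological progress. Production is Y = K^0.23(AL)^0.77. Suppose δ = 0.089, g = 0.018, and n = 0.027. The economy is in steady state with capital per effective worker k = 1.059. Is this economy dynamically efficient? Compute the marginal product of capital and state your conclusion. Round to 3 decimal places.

Break-even investment rate: n + g + δ = 0.027 + 0.018 + 0.089 = 0.134.
MPK = 0.23·k^(0.23−1) = 0.23·1.059^(-0.77) ≈ 0.2201.
MPK > 0.134, so the economy is dynamically efficient (under-saving).

dynamically efficient; MPK ≈ 0.220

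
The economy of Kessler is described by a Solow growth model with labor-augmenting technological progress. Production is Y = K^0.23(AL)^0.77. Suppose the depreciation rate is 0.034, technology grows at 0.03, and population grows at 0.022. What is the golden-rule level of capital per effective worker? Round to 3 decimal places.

Break-even investment rate: n + g + δ = 0.022 + 0.03 + 0.034 = 0.086.
Maximizing c = f(k) − (n+g+δ)·k gives f'(k) = n+g+δ, i.e. 0.23·k^(0.23−1) = 0.086, so k_gold = (0.23/0.086)^(1/0.77) ≈ 3.5879.

k_gold ≈ 3.588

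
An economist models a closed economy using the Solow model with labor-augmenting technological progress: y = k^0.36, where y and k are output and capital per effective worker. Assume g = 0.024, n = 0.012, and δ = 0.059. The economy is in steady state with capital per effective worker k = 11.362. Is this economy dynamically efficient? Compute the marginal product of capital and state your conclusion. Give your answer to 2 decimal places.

Capital per effective worker breaks even when investment replaces (n + g + δ)·k; here n + g + δ = 0.095.
MPK = 0.36·k^(0.36−1) = 0.36·11.362^(-0.64) ≈ 0.0760.
MPK < 0.095, so the economy is dynamically inefficient (over-saving).

dynamically inefficient; MPK ≈ 0.08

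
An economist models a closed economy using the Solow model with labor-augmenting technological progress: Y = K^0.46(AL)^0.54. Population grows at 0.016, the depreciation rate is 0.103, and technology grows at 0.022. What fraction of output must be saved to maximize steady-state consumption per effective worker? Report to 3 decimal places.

Capital per effective worker breaks even when investment replaces (n + g + δ)·k; here n + g + δ = 0.141.
At the golden rule MPK = n+g+δ, and in any Cobb-Douglas steady state s = (n+g+δ)·k/y = MPK·k/y = capital's share 0.46.

s_gold = 0.460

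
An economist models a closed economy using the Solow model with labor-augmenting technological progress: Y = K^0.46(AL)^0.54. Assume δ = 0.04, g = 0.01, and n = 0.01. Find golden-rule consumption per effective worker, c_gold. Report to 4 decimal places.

c_gold ≈ 3.0616

n + g + δ = 0.01 + 0.01 + 0.04 = 0.06.
At the golden rule the marginal product of capital equals n+g+δ: 0.46·k^(0.46−1) = 0.06. Solving, k_gold = (0.46/0.06)^(1/0.54) ≈ 43.4671.
y_gold = 43.4671^0.46 ≈ 5.6696.
c_gold = y_gold − (n+g+δ)·k_gold = 5.6696 − 0.06·43.4671 ≈ 3.0616.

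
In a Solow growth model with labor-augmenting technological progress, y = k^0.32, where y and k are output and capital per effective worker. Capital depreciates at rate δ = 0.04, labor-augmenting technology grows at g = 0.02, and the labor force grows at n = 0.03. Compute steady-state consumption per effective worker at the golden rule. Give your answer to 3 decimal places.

Break-even investment rate: n + g + δ = 0.03 + 0.02 + 0.04 = 0.09.
Setting f'(k) = n+g+δ gives 0.32·k^(0.32−1) = 0.09, hence k_gold = (0.32/0.09)^(1/0.68) ≈ 6.4589.
y_gold = 6.4589^0.32 ≈ 1.8166.
c_gold = y_gold − (n+g+δ)·k_gold = 1.8166 − 0.09·6.4589 ≈ 1.2353.

c_gold ≈ 1.235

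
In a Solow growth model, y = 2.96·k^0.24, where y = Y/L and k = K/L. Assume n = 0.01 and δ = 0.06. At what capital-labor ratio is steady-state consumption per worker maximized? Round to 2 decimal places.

k_gold ≈ 21.10

The effective depreciation rate is n + δ = 0.01 + 0.06 = 0.07.
At the golden rule the marginal product of capital equals n+δ: 0.24·2.96·k^(0.24−1) = 0.07. Solving, k_gold = (0.24·2.96/0.07)^(1/0.76) ≈ 21.0968.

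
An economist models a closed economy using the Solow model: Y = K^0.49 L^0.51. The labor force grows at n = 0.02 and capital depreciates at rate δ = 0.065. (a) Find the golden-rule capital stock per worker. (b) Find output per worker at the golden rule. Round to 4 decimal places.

(a) k_gold ≈ 31.0256; (b) y_gold ≈ 5.3820

n + δ = 0.02 + 0.065 = 0.085.
Maximizing c = f(k) − (n+δ)·k gives f'(k) = n+δ, i.e. 0.49·k^(0.49−1) = 0.085, so k_gold = (0.49/0.085)^(1/0.51) ≈ 31.0256.
y_gold = 31.0256^0.49 ≈ 5.3820.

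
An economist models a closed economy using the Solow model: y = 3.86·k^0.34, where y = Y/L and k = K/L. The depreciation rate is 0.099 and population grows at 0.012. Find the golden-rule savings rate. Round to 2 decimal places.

s_gold = 0.34

Capital per worker breaks even when investment replaces (n + δ)·k; here n + δ = 0.111.
At the golden rule MPK = n+δ, and in any Cobb-Douglas steady state s = (n+δ)·k/y = MPK·k/y = capital's share 0.34.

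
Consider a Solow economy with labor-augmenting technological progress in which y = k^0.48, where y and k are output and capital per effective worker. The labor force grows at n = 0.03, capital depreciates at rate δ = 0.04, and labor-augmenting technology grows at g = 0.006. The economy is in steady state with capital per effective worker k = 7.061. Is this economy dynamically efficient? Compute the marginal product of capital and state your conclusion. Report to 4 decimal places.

dynamically efficient; MPK ≈ 0.1737

Capital per effective worker breaks even when investment replaces (n + g + δ)·k; here n + g + δ = 0.076.
MPK = 0.48·k^(0.48−1) = 0.48·7.061^(-0.52) ≈ 0.1737.
MPK > 0.076, so the economy is dynamically efficient (under-saving).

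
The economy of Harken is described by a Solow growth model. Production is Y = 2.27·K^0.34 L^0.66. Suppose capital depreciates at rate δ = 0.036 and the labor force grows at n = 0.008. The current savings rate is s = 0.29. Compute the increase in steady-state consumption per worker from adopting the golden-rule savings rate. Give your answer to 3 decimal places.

Δc ≈ 0.058

The effective depreciation rate is n + δ = 0.008 + 0.036 = 0.044.
Current steady state (s = 0.29): k* = (0.29·2.27/0.044)^(1/0.66) ≈ 60.2920, y* = 2.27·60.2920^0.34 ≈ 9.1477, c* = (1−0.29)·9.1477 ≈ 6.4949.
Golden rule sets MPK = n+δ: 0.34·2.27·k^(0.34−1) = 0.044, so k_gold = (0.34·2.27/0.044)^(1/0.66) ≈ 76.7233.
y_gold = 2.27·76.7233^0.34 ≈ 9.9289, c_gold = y_gold − 0.044·k_gold ≈ 6.5531.
Gain: Δc = 6.5531 − 6.4949 ≈ 0.0582.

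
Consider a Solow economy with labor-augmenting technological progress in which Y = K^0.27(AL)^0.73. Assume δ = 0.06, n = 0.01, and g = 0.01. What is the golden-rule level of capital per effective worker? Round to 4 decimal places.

k_gold ≈ 5.2925

The effective depreciation rate is n + g + δ = 0.01 + 0.01 + 0.06 = 0.08.
Golden rule sets MPK = n+g+δ: 0.27·k^(0.27−1) = 0.08, so k_gold = (0.27/0.08)^(1/0.73) ≈ 5.2925.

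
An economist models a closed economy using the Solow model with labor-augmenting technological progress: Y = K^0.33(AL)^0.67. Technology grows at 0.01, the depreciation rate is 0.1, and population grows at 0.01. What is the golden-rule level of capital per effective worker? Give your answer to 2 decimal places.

k_gold ≈ 4.53

Break-even investment rate: n + g + δ = 0.01 + 0.01 + 0.1 = 0.12.
Golden rule sets MPK = n+g+δ: 0.33·k^(0.33−1) = 0.12, so k_gold = (0.33/0.12)^(1/0.67) ≈ 4.5261.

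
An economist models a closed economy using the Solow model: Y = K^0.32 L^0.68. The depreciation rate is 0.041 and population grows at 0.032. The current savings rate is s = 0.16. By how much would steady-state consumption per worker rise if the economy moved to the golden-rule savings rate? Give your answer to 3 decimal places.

Capital per worker breaks even when investment replaces (n + δ)·k; here n + δ = 0.073.
Current steady state (s = 0.16): k* = (0.16/0.073)^(1/0.68) ≈ 3.1708, y* = 3.1708^0.32 ≈ 1.4467, c* = (1−0.16)·1.4467 ≈ 1.2152.
Setting f'(k) = n+δ gives 0.32·k^(0.32−1) = 0.073, hence k_gold = (0.32/0.073)^(1/0.68) ≈ 8.7875.
y_gold = 8.7875^0.32 ≈ 2.0046, c_gold = y_gold − 0.073·k_gold ≈ 1.3632.
Gain: Δc = 1.3632 − 1.2152 ≈ 0.1479.

Δc ≈ 0.148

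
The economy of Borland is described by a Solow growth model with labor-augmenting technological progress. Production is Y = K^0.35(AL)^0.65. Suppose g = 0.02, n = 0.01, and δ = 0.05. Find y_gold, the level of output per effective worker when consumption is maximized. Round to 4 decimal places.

y_gold ≈ 2.2138

The effective depreciation rate is n + g + δ = 0.01 + 0.02 + 0.05 = 0.08.
Maximizing c = f(k) − (n+g+δ)·k gives f'(k) = n+g+δ, i.e. 0.35·k^(0.35−1) = 0.08, so k_gold = (0.35/0.08)^(1/0.65) ≈ 9.6855.
Output: y_gold = k_gold^0.35 = 9.6855^0.35 ≈ 2.2138.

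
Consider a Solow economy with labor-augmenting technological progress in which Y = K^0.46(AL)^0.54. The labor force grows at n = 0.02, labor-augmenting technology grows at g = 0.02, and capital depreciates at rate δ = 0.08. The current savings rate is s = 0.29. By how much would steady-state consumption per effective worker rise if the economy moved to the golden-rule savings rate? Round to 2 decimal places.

Δc ≈ 0.19

Capital per effective worker breaks even when investment replaces (n + g + δ)·k; here n + g + δ = 0.12.
Current steady state (s = 0.29): k* = (0.29/0.12)^(1/0.54) ≈ 5.1246, y* = 5.1246^0.46 ≈ 2.1205, c* = (1−0.29)·2.1205 ≈ 1.5056.
At the golden rule the marginal product of capital equals n+g+δ: 0.46·k^(0.46−1) = 0.12. Solving, k_gold = (0.46/0.12)^(1/0.54) ≈ 12.0420.
y_gold = 12.0420^0.46 ≈ 3.1414, c_gold = y_gold − 0.12·k_gold ≈ 1.6963.
Gain: Δc = 1.6963 − 1.5056 ≈ 0.1908.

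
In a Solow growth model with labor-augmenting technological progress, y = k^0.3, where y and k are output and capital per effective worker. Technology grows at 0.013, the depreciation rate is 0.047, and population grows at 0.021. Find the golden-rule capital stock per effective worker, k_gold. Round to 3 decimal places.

k_gold ≈ 6.491

Capital per effective worker breaks even when investment replaces (n + g + δ)·k; here n + g + δ = 0.081.
At the golden rule the marginal product of capital equals n+g+δ: 0.3·k^(0.3−1) = 0.081. Solving, k_gold = (0.3/0.081)^(1/0.7) ≈ 6.4914.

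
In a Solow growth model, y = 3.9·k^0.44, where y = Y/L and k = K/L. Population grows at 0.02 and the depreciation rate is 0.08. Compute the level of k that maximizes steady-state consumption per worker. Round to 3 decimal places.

n + δ = 0.02 + 0.08 = 0.1.
Maximizing c = f(k) − (n+δ)·k gives f'(k) = n+δ, i.e. 0.44·3.9·k^(0.44−1) = 0.1, so k_gold = (0.44·3.9/0.1)^(1/0.56) ≈ 160.1383.

k_gold ≈ 160.138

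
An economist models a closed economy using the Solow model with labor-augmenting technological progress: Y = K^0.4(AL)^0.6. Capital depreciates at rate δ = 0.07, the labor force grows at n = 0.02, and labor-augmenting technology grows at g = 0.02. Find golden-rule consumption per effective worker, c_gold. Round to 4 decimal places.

The effective depreciation rate is n + g + δ = 0.02 + 0.02 + 0.07 = 0.11.
At the golden rule the marginal product of capital equals n+g+δ: 0.4·k^(0.4−1) = 0.11. Solving, k_gold = (0.4/0.11)^(1/0.6) ≈ 8.5990.
y_gold = 8.5990^0.4 ≈ 2.3647.
c_gold = y_gold − (n+g+δ)·k_gold = 2.3647 − 0.11·8.5990 ≈ 1.4188.

c_gold ≈ 1.4188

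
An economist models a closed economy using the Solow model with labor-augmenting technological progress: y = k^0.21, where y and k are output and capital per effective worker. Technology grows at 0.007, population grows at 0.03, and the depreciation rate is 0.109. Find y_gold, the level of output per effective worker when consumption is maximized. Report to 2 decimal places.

y_gold ≈ 1.10

Capital per effective worker breaks even when investment replaces (n + g + δ)·k; here n + g + δ = 0.146.
At the golden rule the marginal product of capital equals n+g+δ: 0.21·k^(0.21−1) = 0.146. Solving, k_gold = (0.21/0.146)^(1/0.79) ≈ 1.5843.
Output: y_gold = k_gold^0.21 = 1.5843^0.21 ≈ 1.1014.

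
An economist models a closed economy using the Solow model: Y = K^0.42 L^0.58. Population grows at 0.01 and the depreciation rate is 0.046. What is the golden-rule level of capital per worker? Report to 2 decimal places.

k_gold ≈ 32.26

The effective depreciation rate is n + δ = 0.01 + 0.046 = 0.056.
Setting f'(k) = n+δ gives 0.42·k^(0.42−1) = 0.056, hence k_gold = (0.42/0.056)^(1/0.58) ≈ 32.2646.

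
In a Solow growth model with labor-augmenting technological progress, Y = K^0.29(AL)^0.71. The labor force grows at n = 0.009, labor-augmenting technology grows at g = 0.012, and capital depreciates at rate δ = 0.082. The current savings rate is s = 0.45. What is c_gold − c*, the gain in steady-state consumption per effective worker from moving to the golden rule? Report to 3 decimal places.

Δc ≈ 0.079

n + g + δ = 0.009 + 0.012 + 0.082 = 0.103.
Current steady state (s = 0.45): k* = (0.45/0.103)^(1/0.71) ≈ 7.9788, y* = 7.9788^0.29 ≈ 1.8263, c* = (1−0.45)·1.8263 ≈ 1.0044.
Golden rule sets MPK = n+g+δ: 0.29·k^(0.29−1) = 0.103, so k_gold = (0.29/0.103)^(1/0.71) ≈ 4.2972.
y_gold = 4.2972^0.29 ≈ 1.5262, c_gold = y_gold − 0.103·k_gold ≈ 1.0836.
Gain: Δc = 1.0836 − 1.0044 ≈ 0.0792.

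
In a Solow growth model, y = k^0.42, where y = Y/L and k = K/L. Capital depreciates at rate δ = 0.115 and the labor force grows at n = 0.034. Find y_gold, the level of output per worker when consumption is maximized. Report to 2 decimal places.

y_gold ≈ 2.12

n + δ = 0.034 + 0.115 = 0.149.
Maximizing c = f(k) − (n+δ)·k gives f'(k) = n+δ, i.e. 0.42·k^(0.42−1) = 0.149, so k_gold = (0.42/0.149)^(1/0.58) ≈ 5.9700.
Output: y_gold = k_gold^0.42 = 5.9700^0.42 ≈ 2.1179.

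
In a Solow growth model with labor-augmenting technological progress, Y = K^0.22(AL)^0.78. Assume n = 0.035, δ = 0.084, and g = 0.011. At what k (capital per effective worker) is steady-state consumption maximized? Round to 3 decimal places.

k_gold ≈ 1.963

Break-even investment rate: n + g + δ = 0.035 + 0.011 + 0.084 = 0.13.
Maximizing c = f(k) − (n+g+δ)·k gives f'(k) = n+g+δ, i.e. 0.22·k^(0.22−1) = 0.13, so k_gold = (0.22/0.13)^(1/0.78) ≈ 1.9630.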